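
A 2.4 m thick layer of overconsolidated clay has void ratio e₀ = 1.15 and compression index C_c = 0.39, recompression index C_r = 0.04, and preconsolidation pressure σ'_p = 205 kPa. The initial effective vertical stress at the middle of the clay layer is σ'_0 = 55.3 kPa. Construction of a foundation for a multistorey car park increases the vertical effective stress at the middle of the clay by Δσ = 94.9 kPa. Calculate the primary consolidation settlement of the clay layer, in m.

S_c ≈ 0.0194 m

Final effective stress: σ'_f = 55.3 + 94.9 = 150.2 kPa.
σ'_f = 150.2 ≤ σ'_p = 205 kPa, so the clay remains overconsolidated and only the recompression index applies:
S_c = C_r·H/(1+e₀)·log₁₀(σ'_f/σ'_0) = 0.04×2.4/2.15×log₁₀(150.2/55.3)
    = 0.044652 × 0.43394 = 0.01938 m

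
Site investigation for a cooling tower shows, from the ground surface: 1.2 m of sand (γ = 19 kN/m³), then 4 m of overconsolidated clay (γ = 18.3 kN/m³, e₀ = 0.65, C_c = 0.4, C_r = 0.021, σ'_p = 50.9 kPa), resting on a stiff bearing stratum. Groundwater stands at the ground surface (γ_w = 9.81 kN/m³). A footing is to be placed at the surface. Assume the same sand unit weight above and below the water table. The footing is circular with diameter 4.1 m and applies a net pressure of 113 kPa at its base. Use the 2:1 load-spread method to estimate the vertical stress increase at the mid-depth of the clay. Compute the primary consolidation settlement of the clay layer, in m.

S_c ≈ 0.107 m

Mid-depth of clay below the ground surface: z = 1.2 + 4/2 = 3.2 m.
Total vertical stress at mid-clay: σ_v = 19×1.2 + 18.3×2 = 59.4 kPa.
Pore pressure: u = 9.81×(3.2 − 0) = 31.392 kPa.
Initial effective stress: σ'_0 = σ_v − u = 59.4 − 31.392 = 28.008 kPa.
Stress increase at mid-clay by the 2:1 spreading method:
Δσ ≈ qD²/(D+z)² = 113×4.1²/(4.1+3.2)² = 35.645 kPa
Final effective stress: σ'_f = 28.008 + 35.645 = 63.653 kPa.
σ'_f = 63.653 > σ'_p = 50.9 kPa, so the stress path crosses the preconsolidation pressure — recompression up to σ'_p, then virgin compression beyond:
S_c = H/(1+e₀)·[C_r·log₁₀(σ'_p/σ'_0) + C_c·log₁₀(σ'_f/σ'_p)]
    = 4/1.65 × [0.021×log₁₀(50.9/28.008) + 0.4×log₁₀(63.653/50.9)]
    = 2.4242 × [0.0054481 + 0.03884] = 0.1074 m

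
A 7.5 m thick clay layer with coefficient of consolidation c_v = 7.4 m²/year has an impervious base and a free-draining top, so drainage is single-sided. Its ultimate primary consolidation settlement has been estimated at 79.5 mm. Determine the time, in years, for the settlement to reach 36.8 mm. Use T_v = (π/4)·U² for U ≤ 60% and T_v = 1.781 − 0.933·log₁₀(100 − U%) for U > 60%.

t ≈ 1.28 years

Drainage path length: H_d = H = 7.5 m (single drainage).
U = S(t)/S_ult = 36.8/79.5 = 0.4629.
U ≤ 60%: T_v = (π/4)·U² = (π/4)×0.46289² = 0.16829.
t = T_v·H_d²/c_v = 0.16829×7.5²/7.4 = 1.279 years.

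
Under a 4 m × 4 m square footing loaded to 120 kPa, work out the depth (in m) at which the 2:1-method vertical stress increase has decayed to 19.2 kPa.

z ≈ 6 m

2:1 spreading — at depth z the loaded area has grown by z in each plan dimension:
qB²/(B+z)² = Δσ_z ⇒ z = B(√(q/Δσ_z) − 1) = 4×(√(120/19.2) − 1) = 6 m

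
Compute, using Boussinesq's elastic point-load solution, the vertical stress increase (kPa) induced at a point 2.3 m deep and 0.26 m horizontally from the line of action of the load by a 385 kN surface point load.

Δσ_z ≈ 33.7 kPa

Boussinesq vertical stress below a point load on an elastic half-space:
Δσ_z = 3P/(2πz²) · [1 + (r/z)²]^(−5/2)
r/z = 0.26/2.3 = 0.11304; [1+(r/z)²]^(−5/2) = 0.96875.
Δσ_z = 3×385/(2π×2.3²) × 0.96875 = 34.749 × 0.96875 = 33.66 kPa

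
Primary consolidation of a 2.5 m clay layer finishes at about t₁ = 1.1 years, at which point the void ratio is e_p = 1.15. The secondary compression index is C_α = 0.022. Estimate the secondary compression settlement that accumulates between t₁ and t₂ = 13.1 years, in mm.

Secondary compression: S_s = C_α·H/(1+e_p)·log₁₀(t₂/t₁)
S_s = 0.022×2.5/(1+1.15)×log₁₀(13.1/1.1)
    = 0.02558 × 1.076 = 0.02752 m

S_s ≈ 27.5 mm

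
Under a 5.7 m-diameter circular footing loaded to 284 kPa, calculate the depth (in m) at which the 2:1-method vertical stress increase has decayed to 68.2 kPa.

2:1 spreading — at depth z the loaded area has grown by z in each plan dimension:
qD²/(D+z)² = Δσ_z ⇒ z = D(√(q/Δσ_z) − 1) = 5.7×(√(284/68.2) − 1) = 5.932 m

z ≈ 5.93 m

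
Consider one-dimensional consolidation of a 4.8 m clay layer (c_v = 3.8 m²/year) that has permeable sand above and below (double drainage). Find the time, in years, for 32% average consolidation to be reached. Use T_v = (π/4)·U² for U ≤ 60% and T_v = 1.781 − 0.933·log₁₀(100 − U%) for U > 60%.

Drainage path length: H_d = H/2 = 2.4 m (double drainage).
U ≤ 60%: T_v = (π/4)·U² = (π/4)×0.32² = 0.080425.
t = T_v·H_d²/c_v = 0.080425×2.4²/3.8 = 0.1219 years.

t ≈ 0.122 years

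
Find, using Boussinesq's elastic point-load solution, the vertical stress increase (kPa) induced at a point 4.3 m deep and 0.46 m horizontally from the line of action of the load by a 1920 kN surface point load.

Δσ_z ≈ 48.2 kPa

Boussinesq vertical stress below a point load on an elastic half-space:
Δσ_z = 3P/(2πz²) · [1 + (r/z)²]^(−5/2)
r/z = 0.46/4.3 = 0.10698; [1+(r/z)²]^(−5/2) = 0.97195.
Δσ_z = 3×1920/(2π×4.3²) × 0.97195 = 49.58 × 0.97195 = 48.19 kPa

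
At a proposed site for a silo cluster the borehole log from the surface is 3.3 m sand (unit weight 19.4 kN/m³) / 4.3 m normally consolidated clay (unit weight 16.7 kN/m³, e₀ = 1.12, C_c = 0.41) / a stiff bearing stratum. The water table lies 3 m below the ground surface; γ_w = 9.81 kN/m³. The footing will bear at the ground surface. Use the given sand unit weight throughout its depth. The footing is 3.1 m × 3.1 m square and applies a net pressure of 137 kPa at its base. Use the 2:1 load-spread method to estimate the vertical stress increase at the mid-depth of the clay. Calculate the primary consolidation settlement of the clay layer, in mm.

S_c ≈ 76.9 mm

Mid-depth of clay below the ground surface: z = 3.3 + 4.3/2 = 5.45 m.
Total vertical stress at mid-clay: σ_v = 19.4×3.3 + 16.7×2.15 = 99.925 kPa.
Pore pressure: u = 9.81×(5.45 − 3) = 24.035 kPa.
Initial effective stress: σ'_0 = σ_v − u = 99.925 − 24.035 = 75.89 kPa.
Stress increase at mid-clay by the 2:1 spreading method:
Δσ = qBL/((B+z)(L+z)) = 137×3.1×3.1/((3.1+5.45)(3.1+5.45)) = 18.01 kPa
Final effective stress: σ'_f = σ'_0 + Δσ = 75.89 + 18.01 = 93.9 kPa.
Normally consolidated clay, so the full stress increment lies on the virgin compression line:
S_c = C_c·H/(1+e₀)·log₁₀(σ'_f/σ'_0) = 0.41×4.3/(1+1.12)×log₁₀(93.9/75.89)
    = 0.8316 × 0.092481 = 0.07691 m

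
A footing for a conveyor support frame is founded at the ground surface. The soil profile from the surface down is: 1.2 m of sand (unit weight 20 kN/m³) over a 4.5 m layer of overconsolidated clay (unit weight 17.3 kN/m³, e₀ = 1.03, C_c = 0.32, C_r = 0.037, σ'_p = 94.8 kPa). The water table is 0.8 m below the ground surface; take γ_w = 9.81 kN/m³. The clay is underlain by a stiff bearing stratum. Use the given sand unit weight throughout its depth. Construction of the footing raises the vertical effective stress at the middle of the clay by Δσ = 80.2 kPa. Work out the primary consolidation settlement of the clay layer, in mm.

Mid-depth of clay below the ground surface: z = 1.2 + 4.5/2 = 3.45 m.
Total vertical stress at mid-clay: σ_v = 20×1.2 + 17.3×2.25 = 62.925 kPa.
Pore pressure: u = 9.81×(3.45 − 0.8) = 25.997 kPa.
Initial effective stress: σ'_0 = σ_v − u = 62.925 − 25.997 = 36.928 kPa.
Final effective stress: σ'_f = 36.928 + 80.2 = 117.13 kPa.
σ'_f = 117.13 > σ'_p = 94.8 kPa, so the stress path crosses the preconsolidation pressure — recompression up to σ'_p, then virgin compression beyond:
S_c = H/(1+e₀)·[C_r·log₁₀(σ'_p/σ'_0) + C_c·log₁₀(σ'_f/σ'_p)]
    = 4.5/2.03 × [0.037×log₁₀(94.8/36.928) + 0.32×log₁₀(117.13/94.8)]
    = 2.2167 × [0.01515 + 0.029395] = 0.09874 m

S_c ≈ 98.7 mm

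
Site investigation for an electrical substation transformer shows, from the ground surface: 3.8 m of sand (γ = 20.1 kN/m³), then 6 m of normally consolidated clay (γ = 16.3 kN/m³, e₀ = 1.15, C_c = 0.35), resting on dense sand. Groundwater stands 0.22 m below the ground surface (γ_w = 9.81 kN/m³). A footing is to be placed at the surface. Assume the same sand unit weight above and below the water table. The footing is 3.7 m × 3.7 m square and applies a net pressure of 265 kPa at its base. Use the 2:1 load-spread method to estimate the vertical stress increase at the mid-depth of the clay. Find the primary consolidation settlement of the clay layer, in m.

Mid-depth of clay below the ground surface: z = 3.8 + 6/2 = 6.8 m.
Total vertical stress at mid-clay: σ_v = 20.1×3.8 + 16.3×3 = 125.28 kPa.
Pore pressure: u = 9.81×(6.8 − 0.22) = 64.55 kPa.
Initial effective stress: σ'_0 = σ_v − u = 125.28 − 64.55 = 60.73 kPa.
Stress increase at mid-clay by the 2:1 spreading method:
Δσ = qBL/((B+z)(L+z)) = 265×3.7×3.7/((3.7+6.8)(3.7+6.8)) = 32.906 kPa
Final effective stress: σ'_f = σ'_0 + Δσ = 60.73 + 32.906 = 93.636 kPa.
Normally consolidated clay, so the full stress increment lies on the virgin compression line:
S_c = C_c·H/(1+e₀)·log₁₀(σ'_f/σ'_0) = 0.35×6/(1+1.15)×log₁₀(93.636/60.73)
    = 0.97674 × 0.18804 = 0.1837 m

S_c ≈ 0.184 m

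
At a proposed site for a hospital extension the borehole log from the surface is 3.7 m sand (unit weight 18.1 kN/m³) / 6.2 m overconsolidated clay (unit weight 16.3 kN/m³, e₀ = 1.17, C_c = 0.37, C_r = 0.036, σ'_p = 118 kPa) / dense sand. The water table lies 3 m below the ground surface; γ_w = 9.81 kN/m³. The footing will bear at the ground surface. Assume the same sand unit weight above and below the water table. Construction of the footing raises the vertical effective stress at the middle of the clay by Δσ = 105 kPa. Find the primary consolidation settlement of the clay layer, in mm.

Mid-depth of clay below the ground surface: z = 3.7 + 6.2/2 = 6.8 m.
Total vertical stress at mid-clay: σ_v = 18.1×3.7 + 16.3×3.1 = 117.5 kPa.
Pore pressure: u = 9.81×(6.8 − 3) = 37.278 kPa.
Initial effective stress: σ'_0 = σ_v − u = 117.5 − 37.278 = 80.222 kPa.
Final effective stress: σ'_f = 80.222 + 105 = 185.22 kPa.
σ'_f = 185.22 > σ'_p = 118 kPa, so the stress path crosses the preconsolidation pressure — recompression up to σ'_p, then virgin compression beyond:
S_c = H/(1+e₀)·[C_r·log₁₀(σ'_p/σ'_0) + C_c·log₁₀(σ'_f/σ'_p)]
    = 6.2/2.17 × [0.036×log₁₀(118/80.222) + 0.37×log₁₀(185.22/118)]
    = 2.8571 × [0.0060332 + 0.072448] = 0.2242 m

S_c ≈ 224 mm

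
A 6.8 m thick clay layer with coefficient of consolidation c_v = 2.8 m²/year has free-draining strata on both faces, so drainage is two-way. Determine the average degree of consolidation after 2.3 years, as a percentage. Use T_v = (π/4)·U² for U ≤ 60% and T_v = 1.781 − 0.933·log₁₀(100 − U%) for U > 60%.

U ≈ 79.5 %

Drainage path length: H_d = H/2 = 3.4 m (double drainage).
T_v = c_v·t/H_d² = 2.8×2.3/3.4² = 0.55709.
T_v = 0.55709 corresponds to the U > 60% branch:
U = 1 − 10^((1.781 − T_v)/0.933)/100 = 0.795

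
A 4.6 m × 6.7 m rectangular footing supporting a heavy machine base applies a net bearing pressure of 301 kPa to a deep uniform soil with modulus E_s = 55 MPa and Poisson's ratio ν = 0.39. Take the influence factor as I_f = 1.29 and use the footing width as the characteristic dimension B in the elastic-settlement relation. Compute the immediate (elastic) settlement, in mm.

Immediate (elastic) settlement: S_e = q·B·(1−ν²)/E_s · I_f.
E_s = 55 MPa = 55000 kPa.
S_e = 301 × 4.6 × (1 − 0.39²) / 55000 × 1.29
    = 301 × 4.6 × 0.8479 / 55000 × 1.29
    = 0.02754 m = 27.54 mm

S_e ≈ 27.5 mm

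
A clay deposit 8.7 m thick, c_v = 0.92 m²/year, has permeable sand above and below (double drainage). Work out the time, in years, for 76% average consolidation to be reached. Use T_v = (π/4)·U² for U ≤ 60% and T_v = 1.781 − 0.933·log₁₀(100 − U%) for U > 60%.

Drainage path length: H_d = H/2 = 4.35 m (double drainage).
U > 60%: T_v = 1.781 − 0.933·log₁₀(100 − 76) = 0.49326.
t = T_v·H_d²/c_v = 0.49326×4.35²/0.92 = 10.15 years.

t ≈ 10.1 years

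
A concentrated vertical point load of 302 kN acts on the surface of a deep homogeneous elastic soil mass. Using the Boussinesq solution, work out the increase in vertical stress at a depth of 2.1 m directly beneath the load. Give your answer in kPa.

Boussinesq vertical stress below a point load on an elastic half-space:
Δσ_z = 3P/(2πz²) · [1 + (r/z)²]^(−5/2)
r/z = 0/2.1 = 0; [1+(r/z)²]^(−5/2) = 1.
Δσ_z = 3×302/(2π×2.1²) × 1 = 32.697 × 1 = 32.7 kPa

Δσ_z ≈ 32.7 kPa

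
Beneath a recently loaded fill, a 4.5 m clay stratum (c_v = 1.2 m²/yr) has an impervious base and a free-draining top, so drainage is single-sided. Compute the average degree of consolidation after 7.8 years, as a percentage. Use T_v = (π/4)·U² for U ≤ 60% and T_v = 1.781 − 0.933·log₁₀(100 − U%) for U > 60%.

U ≈ 74.1 %

Drainage path length: H_d = H = 4.5 m (single drainage).
T_v = c_v·t/H_d² = 1.2×7.8/4.5² = 0.46222.
T_v = 0.46222 corresponds to the U > 60% branch:
U = 1 − 10^((1.781 − T_v)/0.933)/100 = 0.7409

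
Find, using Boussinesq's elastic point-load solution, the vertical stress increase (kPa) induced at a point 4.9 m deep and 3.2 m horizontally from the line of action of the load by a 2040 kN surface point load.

Δσ_z ≈ 16.7 kPa

Boussinesq vertical stress below a point load on an elastic half-space:
Δσ_z = 3P/(2πz²) · [1 + (r/z)²]^(−5/2)
r/z = 3.2/4.9 = 0.65306; [1+(r/z)²]^(−5/2) = 0.41146.
Δσ_z = 3×2040/(2π×4.9²) × 0.41146 = 40.568 × 0.41146 = 16.69 kPa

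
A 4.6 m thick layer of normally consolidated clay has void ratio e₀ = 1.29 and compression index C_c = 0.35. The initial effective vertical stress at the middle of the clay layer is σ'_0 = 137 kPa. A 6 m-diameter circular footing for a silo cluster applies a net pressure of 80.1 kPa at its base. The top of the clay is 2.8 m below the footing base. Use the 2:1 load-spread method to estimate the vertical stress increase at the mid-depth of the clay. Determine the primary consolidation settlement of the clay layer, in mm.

Mid-depth of clay below the footing base: z = 2.8 + 4.6/2 = 5.1 m.
Stress increase at mid-clay by the 2:1 spreading method:
Δσ ≈ qD²/(D+z)² = 80.1×6²/(6+5.1)² = 23.404 kPa
Final effective stress: σ'_f = σ'_0 + Δσ = 137 + 23.404 = 160.4 kPa.
Normally consolidated clay, so the full stress increment lies on the virgin compression line:
S_c = C_c·H/(1+e₀)·log₁₀(σ'_f/σ'_0) = 0.35×4.6/(1+1.29)×log₁₀(160.4/137)
    = 0.70306 × 0.068484 = 0.04815 m

S_c ≈ 48.1 mm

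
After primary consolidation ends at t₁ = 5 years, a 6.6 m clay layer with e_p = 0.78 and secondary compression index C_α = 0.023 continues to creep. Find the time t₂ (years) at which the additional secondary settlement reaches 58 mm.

S_s = C_α·H/(1+e_p)·log₁₀(t₂/t₁) ⇒ log₁₀(t₂/t₁) = S_s·(1+e_p)/(C_α·H).
log₁₀(t₂/t₁) = 0.058 × (1+0.78) / (0.023×6.6) = 0.6801
t₂ = t₁ × 10^0.6801 = 5 × 4.787 = 23.94 years

t₂ ≈ 23.9 years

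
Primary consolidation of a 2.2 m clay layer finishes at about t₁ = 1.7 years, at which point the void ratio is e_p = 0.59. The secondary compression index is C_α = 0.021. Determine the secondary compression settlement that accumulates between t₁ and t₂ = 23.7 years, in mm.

Secondary compression: S_s = C_α·H/(1+e_p)·log₁₀(t₂/t₁)
S_s = 0.021×2.2/(1+0.59)×log₁₀(23.7/1.7)
    = 0.02906 × 1.144 = 0.03325 m

S_s ≈ 33.2 mm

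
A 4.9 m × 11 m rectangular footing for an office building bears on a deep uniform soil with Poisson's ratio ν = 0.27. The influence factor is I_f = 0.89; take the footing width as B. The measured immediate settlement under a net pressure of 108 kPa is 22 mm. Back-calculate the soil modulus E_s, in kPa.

E_s ≈ 19800 kPa

S_e = q·B·(1−ν²)/E_s · I_f  ⇒  E_s = q·B·(1−ν²)·I_f / S_e.
E_s = 108 × 4.9 × 0.9271 × 0.89 / 0.022 = 19850 kPa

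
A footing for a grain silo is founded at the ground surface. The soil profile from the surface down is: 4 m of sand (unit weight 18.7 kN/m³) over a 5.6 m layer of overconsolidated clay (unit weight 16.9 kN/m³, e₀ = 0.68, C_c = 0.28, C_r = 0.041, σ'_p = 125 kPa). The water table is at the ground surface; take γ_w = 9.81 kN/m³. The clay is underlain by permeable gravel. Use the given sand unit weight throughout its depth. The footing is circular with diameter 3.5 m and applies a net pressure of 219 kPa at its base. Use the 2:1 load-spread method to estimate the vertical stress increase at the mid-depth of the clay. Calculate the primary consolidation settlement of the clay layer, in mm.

S_c ≈ 22.3 mm

Mid-depth of clay below the ground surface: z = 4 + 5.6/2 = 6.8 m.
Total vertical stress at mid-clay: σ_v = 18.7×4 + 16.9×2.8 = 122.12 kPa.
Pore pressure: u = 9.81×(6.8 − 0) = 66.708 kPa.
Initial effective stress: σ'_0 = σ_v − u = 122.12 − 66.708 = 55.412 kPa.
Stress increase at mid-clay by the 2:1 spreading method:
Δσ ≈ qD²/(D+z)² = 219×3.5²/(3.5+6.8)² = 25.287 kPa
Final effective stress: σ'_f = 55.412 + 25.287 = 80.699 kPa.
σ'_f = 80.699 ≤ σ'_p = 125 kPa, so the clay remains overconsolidated and only the recompression index applies:
S_c = C_r·H/(1+e₀)·log₁₀(σ'_f/σ'_0) = 0.041×5.6/1.68×log₁₀(80.699/55.412)
    = 0.13667 × 0.16326 = 0.02231 m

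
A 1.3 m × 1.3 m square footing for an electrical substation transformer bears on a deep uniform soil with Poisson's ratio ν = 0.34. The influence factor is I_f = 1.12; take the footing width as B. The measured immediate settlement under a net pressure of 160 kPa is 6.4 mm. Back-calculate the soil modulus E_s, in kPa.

S_e = q·B·(1−ν²)/E_s · I_f  ⇒  E_s = q·B·(1−ν²)·I_f / S_e.
E_s = 160 × 1.3 × 0.8844 × 1.12 / 0.0064 = 32190 kPa

E_s ≈ 32200 kPa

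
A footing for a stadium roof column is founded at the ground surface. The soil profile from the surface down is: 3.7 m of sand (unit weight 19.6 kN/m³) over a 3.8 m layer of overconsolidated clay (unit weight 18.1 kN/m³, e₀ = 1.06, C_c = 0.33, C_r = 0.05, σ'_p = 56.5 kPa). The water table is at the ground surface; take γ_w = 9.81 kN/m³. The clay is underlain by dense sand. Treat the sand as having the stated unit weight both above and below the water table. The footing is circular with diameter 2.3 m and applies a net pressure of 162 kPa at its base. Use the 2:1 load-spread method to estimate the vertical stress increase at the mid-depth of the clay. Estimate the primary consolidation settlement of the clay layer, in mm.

Mid-depth of clay below the ground surface: z = 3.7 + 3.8/2 = 5.6 m.
Total vertical stress at mid-clay: σ_v = 19.6×3.7 + 18.1×1.9 = 106.91 kPa.
Pore pressure: u = 9.81×(5.6 − 0) = 54.936 kPa.
Initial effective stress: σ'_0 = σ_v − u = 106.91 − 54.936 = 51.974 kPa.
Stress increase at mid-clay by the 2:1 spreading method:
Δσ ≈ qD²/(D+z)² = 162×2.3²/(2.3+5.6)² = 13.731 kPa
Final effective stress: σ'_f = 51.974 + 13.731 = 65.705 kPa.
σ'_f = 65.705 > σ'_p = 56.5 kPa, so the stress path crosses the preconsolidation pressure — recompression up to σ'_p, then virgin compression beyond:
S_c = H/(1+e₀)·[C_r·log₁₀(σ'_p/σ'_0) + C_c·log₁₀(σ'_f/σ'_p)]
    = 3.8/2.06 × [0.05×log₁₀(56.5/51.974) + 0.33×log₁₀(65.705/56.5)]
    = 1.8447 × [0.0018131 + 0.021631] = 0.04325 m

S_c ≈ 43.2 mm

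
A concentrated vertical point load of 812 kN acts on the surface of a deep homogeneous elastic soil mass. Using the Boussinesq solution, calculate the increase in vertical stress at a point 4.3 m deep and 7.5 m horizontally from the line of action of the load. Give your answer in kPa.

Δσ_z ≈ 0.638 kPa

Boussinesq vertical stress below a point load on an elastic half-space:
Δσ_z = 3P/(2πz²) · [1 + (r/z)²]^(−5/2)
r/z = 7.5/4.3 = 1.7442; [1+(r/z)²]^(−5/2) = 0.030441.
Δσ_z = 3×812/(2π×4.3²) × 0.030441 = 20.968 × 0.030441 = 0.6383 kPa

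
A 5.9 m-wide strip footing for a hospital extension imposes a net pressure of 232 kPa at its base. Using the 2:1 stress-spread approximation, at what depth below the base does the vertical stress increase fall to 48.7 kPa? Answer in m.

2:1 spreading — at depth z the loaded area has grown by z in each plan dimension:
qB/(B+z) = Δσ_z ⇒ z = qB/Δσ_z − B = 232×5.9/48.7 − 5.9 = 22.21 m

z ≈ 22.2 m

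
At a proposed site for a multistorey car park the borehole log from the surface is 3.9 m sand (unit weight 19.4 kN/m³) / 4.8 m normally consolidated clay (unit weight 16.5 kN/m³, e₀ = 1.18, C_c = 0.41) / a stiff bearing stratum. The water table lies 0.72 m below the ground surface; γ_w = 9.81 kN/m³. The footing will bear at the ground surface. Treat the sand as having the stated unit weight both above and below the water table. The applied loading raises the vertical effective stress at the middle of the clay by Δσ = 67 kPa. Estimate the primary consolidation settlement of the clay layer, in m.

Mid-depth of clay below the ground surface: z = 3.9 + 4.8/2 = 6.3 m.
Total vertical stress at mid-clay: σ_v = 19.4×3.9 + 16.5×2.4 = 115.26 kPa.
Pore pressure: u = 9.81×(6.3 − 0.72) = 54.74 kPa.
Initial effective stress: σ'_0 = σ_v − u = 115.26 − 54.74 = 60.52 kPa.
Final effective stress: σ'_f = σ'_0 + Δσ = 60.52 + 67 = 127.52 kPa.
Normally consolidated clay, so the full stress increment lies on the virgin compression line:
S_c = C_c·H/(1+e₀)·log₁₀(σ'_f/σ'_0) = 0.41×4.8/(1+1.18)×log₁₀(127.52/60.52)
    = 0.90275 × 0.32368 = 0.2922 m

S_c ≈ 0.292 m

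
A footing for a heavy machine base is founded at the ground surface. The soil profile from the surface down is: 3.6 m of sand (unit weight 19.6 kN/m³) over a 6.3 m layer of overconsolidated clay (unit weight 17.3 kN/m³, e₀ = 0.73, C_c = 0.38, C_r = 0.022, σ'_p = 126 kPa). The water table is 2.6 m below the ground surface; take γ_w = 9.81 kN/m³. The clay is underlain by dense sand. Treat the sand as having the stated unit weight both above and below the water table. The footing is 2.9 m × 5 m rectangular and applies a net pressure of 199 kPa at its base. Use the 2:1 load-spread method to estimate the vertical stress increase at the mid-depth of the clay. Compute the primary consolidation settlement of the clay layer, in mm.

S_c ≈ 9.18 mm

Mid-depth of clay below the ground surface: z = 3.6 + 6.3/2 = 6.75 m.
Total vertical stress at mid-clay: σ_v = 19.6×3.6 + 17.3×3.15 = 125.06 kPa.
Pore pressure: u = 9.81×(6.75 − 2.6) = 40.712 kPa.
Initial effective stress: σ'_0 = σ_v − u = 125.06 − 40.712 = 84.348 kPa.
Stress increase at mid-clay by the 2:1 spreading method:
Δσ = qBL/((B+z)(L+z)) = 199×2.9×5/((2.9+6.75)(5+6.75)) = 25.448 kPa
Final effective stress: σ'_f = 84.348 + 25.448 = 109.8 kPa.
σ'_f = 109.8 ≤ σ'_p = 126 kPa, so the clay remains overconsolidated and only the recompression index applies:
S_c = C_r·H/(1+e₀)·log₁₀(σ'_f/σ'_0) = 0.022×6.3/1.73×log₁₀(109.8/84.348)
    = 0.080115 × 0.11453 = 0.009176 m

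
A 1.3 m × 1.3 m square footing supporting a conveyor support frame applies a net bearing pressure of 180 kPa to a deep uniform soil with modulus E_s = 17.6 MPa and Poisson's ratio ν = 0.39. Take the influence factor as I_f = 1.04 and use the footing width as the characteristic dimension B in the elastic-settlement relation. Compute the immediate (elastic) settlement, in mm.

S_e ≈ 11.7 mm

Immediate (elastic) settlement: S_e = q·B·(1−ν²)/E_s · I_f.
E_s = 17.6 MPa = 17600 kPa.
S_e = 180 × 1.3 × (1 − 0.39²) / 17600 × 1.04
    = 180 × 1.3 × 0.8479 / 17600 × 1.04
    = 0.01172 m = 11.72 mm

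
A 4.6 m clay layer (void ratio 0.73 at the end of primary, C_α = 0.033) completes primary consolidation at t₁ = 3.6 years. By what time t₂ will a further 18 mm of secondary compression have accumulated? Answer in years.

t₂ ≈ 5.77 years

S_s = C_α·H/(1+e_p)·log₁₀(t₂/t₁) ⇒ log₁₀(t₂/t₁) = S_s·(1+e_p)/(C_α·H).
log₁₀(t₂/t₁) = 0.018 × (1+0.73) / (0.033×4.6) = 0.2051
t₂ = t₁ × 10^0.2051 = 3.6 × 1.604 = 5.774 years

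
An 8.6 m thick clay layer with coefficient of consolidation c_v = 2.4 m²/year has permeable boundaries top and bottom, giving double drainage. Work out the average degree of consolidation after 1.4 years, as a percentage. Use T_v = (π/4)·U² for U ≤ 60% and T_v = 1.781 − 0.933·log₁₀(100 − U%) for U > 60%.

Drainage path length: H_d = H/2 = 4.3 m (double drainage).
T_v = c_v·t/H_d² = 2.4×1.4/4.3² = 0.18172.
T_v = 0.18172 corresponds to the U ≤ 60% branch:
U = √(4T_v/π) = 0.481

U ≈ 48.1 %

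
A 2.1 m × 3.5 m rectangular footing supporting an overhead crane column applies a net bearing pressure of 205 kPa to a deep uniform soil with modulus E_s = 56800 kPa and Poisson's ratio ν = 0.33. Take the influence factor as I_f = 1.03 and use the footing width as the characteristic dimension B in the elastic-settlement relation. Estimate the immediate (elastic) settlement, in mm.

S_e ≈ 6.96 mm

Immediate (elastic) settlement: S_e = q·B·(1−ν²)/E_s · I_f.
S_e = 205 × 2.1 × (1 − 0.33²) / 56800 × 1.03
    = 205 × 2.1 × 0.8911 / 56800 × 1.03
    = 0.006956 m = 6.956 mm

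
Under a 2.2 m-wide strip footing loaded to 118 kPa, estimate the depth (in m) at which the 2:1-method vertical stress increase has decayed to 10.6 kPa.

2:1 spreading — at depth z the loaded area has grown by z in each plan dimension:
qB/(B+z) = Δσ_z ⇒ z = qB/Δσ_z − B = 118×2.2/10.6 − 2.2 = 22.29 m

z ≈ 22.3 m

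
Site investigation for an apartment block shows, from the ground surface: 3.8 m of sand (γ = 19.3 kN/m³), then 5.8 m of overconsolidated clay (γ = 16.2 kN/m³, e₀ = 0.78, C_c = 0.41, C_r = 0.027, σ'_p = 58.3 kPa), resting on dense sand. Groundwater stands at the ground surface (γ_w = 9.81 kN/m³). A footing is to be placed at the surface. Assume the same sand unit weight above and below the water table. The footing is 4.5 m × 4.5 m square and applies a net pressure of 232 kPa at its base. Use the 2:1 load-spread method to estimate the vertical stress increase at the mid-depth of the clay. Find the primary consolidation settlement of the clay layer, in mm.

Mid-depth of clay below the ground surface: z = 3.8 + 5.8/2 = 6.7 m.
Total vertical stress at mid-clay: σ_v = 19.3×3.8 + 16.2×2.9 = 120.32 kPa.
Pore pressure: u = 9.81×(6.7 − 0) = 65.727 kPa.
Initial effective stress: σ'_0 = σ_v − u = 120.32 − 65.727 = 54.593 kPa.
Stress increase at mid-clay by the 2:1 spreading method:
Δσ = qBL/((B+z)(L+z)) = 232×4.5×4.5/((4.5+6.7)(4.5+6.7)) = 37.452 kPa
Final effective stress: σ'_f = 54.593 + 37.452 = 92.045 kPa.
σ'_f = 92.045 > σ'_p = 58.3 kPa, so the stress path crosses the preconsolidation pressure — recompression up to σ'_p, then virgin compression beyond:
S_c = H/(1+e₀)·[C_r·log₁₀(σ'_p/σ'_0) + C_c·log₁₀(σ'_f/σ'_p)]
    = 5.8/1.78 × [0.027×log₁₀(58.3/54.593) + 0.41×log₁₀(92.045/58.3)]
    = 3.2584 × [0.00077035 + 0.081316] = 0.2675 m

S_c ≈ 267 mm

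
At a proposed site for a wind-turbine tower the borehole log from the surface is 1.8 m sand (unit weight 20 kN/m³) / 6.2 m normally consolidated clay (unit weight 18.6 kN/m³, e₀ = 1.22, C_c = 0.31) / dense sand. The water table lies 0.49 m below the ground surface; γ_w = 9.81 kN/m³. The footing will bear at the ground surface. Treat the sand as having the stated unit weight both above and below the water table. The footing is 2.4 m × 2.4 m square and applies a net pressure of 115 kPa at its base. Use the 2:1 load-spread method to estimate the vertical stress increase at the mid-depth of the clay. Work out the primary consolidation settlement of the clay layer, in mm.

Mid-depth of clay below the ground surface: z = 1.8 + 6.2/2 = 4.9 m.
Total vertical stress at mid-clay: σ_v = 20×1.8 + 18.6×3.1 = 93.66 kPa.
Pore pressure: u = 9.81×(4.9 − 0.49) = 43.262 kPa.
Initial effective stress: σ'_0 = σ_v − u = 93.66 − 43.262 = 50.398 kPa.
Stress increase at mid-clay by the 2:1 spreading method:
Δσ = qBL/((B+z)(L+z)) = 115×2.4×2.4/((2.4+4.9)(2.4+4.9)) = 12.43 kPa
Final effective stress: σ'_f = σ'_0 + Δσ = 50.398 + 12.43 = 62.828 kPa.
Normally consolidated clay, so the full stress increment lies on the virgin compression line:
S_c = C_c·H/(1+e₀)·log₁₀(σ'_f/σ'_0) = 0.31×6.2/(1+1.22)×log₁₀(62.828/50.398)
    = 0.86577 × 0.09574 = 0.08289 m

S_c ≈ 82.9 mm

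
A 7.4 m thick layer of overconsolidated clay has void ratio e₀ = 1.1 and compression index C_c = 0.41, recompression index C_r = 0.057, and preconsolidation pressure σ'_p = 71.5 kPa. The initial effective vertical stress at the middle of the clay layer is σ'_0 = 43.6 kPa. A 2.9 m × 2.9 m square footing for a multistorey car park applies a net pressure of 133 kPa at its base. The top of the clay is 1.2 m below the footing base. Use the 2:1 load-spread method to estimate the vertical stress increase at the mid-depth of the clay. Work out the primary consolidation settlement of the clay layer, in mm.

S_c ≈ 30.7 mm

Mid-depth of clay below the footing base: z = 1.2 + 7.4/2 = 4.9 m.
Stress increase at mid-clay by the 2:1 spreading method:
Δσ = qBL/((B+z)(L+z)) = 133×2.9×2.9/((2.9+4.9)(2.9+4.9)) = 18.385 kPa
Final effective stress: σ'_f = 43.6 + 18.385 = 61.985 kPa.
σ'_f = 61.985 ≤ σ'_p = 71.5 kPa, so the clay remains overconsolidated and only the recompression index applies:
S_c = C_r·H/(1+e₀)·log₁₀(σ'_f/σ'_0) = 0.057×7.4/2.1×log₁₀(61.985/43.6)
    = 0.20086 × 0.1528 = 0.03069 m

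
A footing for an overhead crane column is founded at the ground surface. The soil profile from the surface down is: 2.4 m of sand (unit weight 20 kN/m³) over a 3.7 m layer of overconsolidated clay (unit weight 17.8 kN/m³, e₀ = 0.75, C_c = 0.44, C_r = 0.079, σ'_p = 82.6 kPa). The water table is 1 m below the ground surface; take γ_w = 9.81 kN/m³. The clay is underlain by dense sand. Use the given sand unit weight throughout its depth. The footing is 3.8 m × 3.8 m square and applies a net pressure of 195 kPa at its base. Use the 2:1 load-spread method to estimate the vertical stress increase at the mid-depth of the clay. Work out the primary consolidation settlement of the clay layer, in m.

Mid-depth of clay below the ground surface: z = 2.4 + 3.7/2 = 4.25 m.
Total vertical stress at mid-clay: σ_v = 20×2.4 + 17.8×1.85 = 80.93 kPa.
Pore pressure: u = 9.81×(4.25 − 1) = 31.883 kPa.
Initial effective stress: σ'_0 = σ_v − u = 80.93 − 31.883 = 49.047 kPa.
Stress increase at mid-clay by the 2:1 spreading method:
Δσ = qBL/((B+z)(L+z)) = 195×3.8×3.8/((3.8+4.25)(3.8+4.25)) = 43.452 kPa
Final effective stress: σ'_f = 49.047 + 43.452 = 92.499 kPa.
σ'_f = 92.499 > σ'_p = 82.6 kPa, so the stress path crosses the preconsolidation pressure — recompression up to σ'_p, then virgin compression beyond:
S_c = H/(1+e₀)·[C_r·log₁₀(σ'_p/σ'_0) + C_c·log₁₀(σ'_f/σ'_p)]
    = 3.7/1.75 × [0.079×log₁₀(82.6/49.047) + 0.44×log₁₀(92.499/82.6)]
    = 2.1143 × [0.017883 + 0.021629] = 0.08354 m

S_c ≈ 0.0835 m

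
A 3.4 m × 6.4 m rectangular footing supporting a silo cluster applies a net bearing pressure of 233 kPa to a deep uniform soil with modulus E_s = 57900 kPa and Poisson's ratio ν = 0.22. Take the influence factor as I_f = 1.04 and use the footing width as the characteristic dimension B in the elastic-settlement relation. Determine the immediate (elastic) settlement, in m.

Immediate (elastic) settlement: S_e = q·B·(1−ν²)/E_s · I_f.
S_e = 233 × 3.4 × (1 − 0.22²) / 57900 × 1.04
    = 233 × 3.4 × 0.9516 / 57900 × 1.04
    = 0.01354 m

S_e ≈ 0.0135 m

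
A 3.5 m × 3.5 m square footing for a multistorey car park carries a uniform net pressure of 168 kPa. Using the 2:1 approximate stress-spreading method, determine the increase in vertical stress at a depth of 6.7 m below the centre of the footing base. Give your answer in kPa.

Δσ_z ≈ 19.8 kPa

By the 2:1 method the load spreads at 1 horizontal : 2 vertical, so at depth z the loaded area has grown by z in each plan dimension:
Δσ = qBL/((B+z)(L+z)) = 168×3.5×3.5/((3.5+6.7)(3.5+6.7)) = 19.781 kPa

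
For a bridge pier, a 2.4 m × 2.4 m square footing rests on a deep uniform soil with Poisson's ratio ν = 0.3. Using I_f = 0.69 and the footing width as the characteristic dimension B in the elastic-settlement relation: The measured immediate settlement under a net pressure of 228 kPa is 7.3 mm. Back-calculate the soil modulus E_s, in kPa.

S_e = q·B·(1−ν²)/E_s · I_f  ⇒  E_s = q·B·(1−ν²)·I_f / S_e.
E_s = 228 × 2.4 × 0.91 × 0.69 / 0.0073 = 47070 kPa

E_s ≈ 47100 kPa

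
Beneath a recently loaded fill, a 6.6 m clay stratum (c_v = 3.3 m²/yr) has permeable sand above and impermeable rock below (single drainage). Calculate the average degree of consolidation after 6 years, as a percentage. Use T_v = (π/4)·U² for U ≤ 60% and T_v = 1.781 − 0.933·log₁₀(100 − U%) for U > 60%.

Drainage path length: H_d = H = 6.6 m (single drainage).
T_v = c_v·t/H_d² = 3.3×6/6.6² = 0.45455.
T_v = 0.45455 corresponds to the U > 60% branch:
U = 1 − 10^((1.781 − T_v)/0.933)/100 = 0.7359

U ≈ 73.6 %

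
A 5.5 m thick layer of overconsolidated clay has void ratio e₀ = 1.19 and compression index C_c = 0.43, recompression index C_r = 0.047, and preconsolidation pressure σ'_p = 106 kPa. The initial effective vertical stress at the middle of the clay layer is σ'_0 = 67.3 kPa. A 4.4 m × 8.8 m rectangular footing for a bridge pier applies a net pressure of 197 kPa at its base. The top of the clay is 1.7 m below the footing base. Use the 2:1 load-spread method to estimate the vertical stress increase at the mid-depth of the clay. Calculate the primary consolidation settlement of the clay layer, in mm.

Mid-depth of clay below the footing base: z = 1.7 + 5.5/2 = 4.45 m.
Stress increase at mid-clay by the 2:1 spreading method:
Δσ = qBL/((B+z)(L+z)) = 197×4.4×8.8/((4.4+4.45)(8.8+4.45)) = 65.049 kPa
Final effective stress: σ'_f = 67.3 + 65.049 = 132.35 kPa.
σ'_f = 132.35 > σ'_p = 106 kPa, so the stress path crosses the preconsolidation pressure — recompression up to σ'_p, then virgin compression beyond:
S_c = H/(1+e₀)·[C_r·log₁₀(σ'_p/σ'_0) + C_c·log₁₀(σ'_f/σ'_p)]
    = 5.5/2.19 × [0.047×log₁₀(106/67.3) + 0.43×log₁₀(132.35/106)]
    = 2.5114 × [0.0092727 + 0.04146] = 0.1274 m

S_c ≈ 127 mm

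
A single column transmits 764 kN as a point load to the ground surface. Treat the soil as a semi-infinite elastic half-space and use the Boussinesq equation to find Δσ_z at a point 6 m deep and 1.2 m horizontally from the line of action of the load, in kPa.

Boussinesq vertical stress below a point load on an elastic half-space:
Δσ_z = 3P/(2πz²) · [1 + (r/z)²]^(−5/2)
r/z = 1.2/6 = 0.2; [1+(r/z)²]^(−5/2) = 0.9066.
Δσ_z = 3×764/(2π×6²) × 0.9066 = 10.133 × 0.9066 = 9.187 kPa

Δσ_z ≈ 9.19 kPa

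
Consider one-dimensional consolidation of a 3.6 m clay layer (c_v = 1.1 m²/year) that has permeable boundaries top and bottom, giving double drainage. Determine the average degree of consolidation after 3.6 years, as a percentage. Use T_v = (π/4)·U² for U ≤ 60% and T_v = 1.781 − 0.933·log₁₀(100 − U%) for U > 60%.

U ≈ 96 %

Drainage path length: H_d = H/2 = 1.8 m (double drainage).
T_v = c_v·t/H_d² = 1.1×3.6/1.8² = 1.2222.
T_v = 1.2222 corresponds to the U > 60% branch:
U = 1 − 10^((1.781 − T_v)/0.933)/100 = 0.9603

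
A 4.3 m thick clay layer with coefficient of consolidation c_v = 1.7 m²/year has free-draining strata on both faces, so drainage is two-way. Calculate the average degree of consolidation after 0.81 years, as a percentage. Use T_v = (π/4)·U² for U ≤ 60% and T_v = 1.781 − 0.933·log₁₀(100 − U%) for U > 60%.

Drainage path length: H_d = H/2 = 2.15 m (double drainage).
T_v = c_v·t/H_d² = 1.7×0.81/2.15² = 0.29789.
T_v = 0.29789 corresponds to the U > 60% branch:
U = 1 − 10^((1.781 − T_v)/0.933)/100 = 0.6113

U ≈ 61.1 %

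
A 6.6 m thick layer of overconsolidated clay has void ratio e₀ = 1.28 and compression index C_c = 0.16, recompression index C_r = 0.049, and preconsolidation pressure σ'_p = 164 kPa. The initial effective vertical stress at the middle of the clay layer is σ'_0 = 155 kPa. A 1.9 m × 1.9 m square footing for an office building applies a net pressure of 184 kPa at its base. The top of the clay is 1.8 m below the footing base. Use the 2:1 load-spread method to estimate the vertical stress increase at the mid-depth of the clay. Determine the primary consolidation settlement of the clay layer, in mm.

Mid-depth of clay below the footing base: z = 1.8 + 6.6/2 = 5.1 m.
Stress increase at mid-clay by the 2:1 spreading method:
Δσ = qBL/((B+z)(L+z)) = 184×1.9×1.9/((1.9+5.1)(1.9+5.1)) = 13.556 kPa
Final effective stress: σ'_f = 155 + 13.556 = 168.56 kPa.
σ'_f = 168.56 > σ'_p = 164 kPa, so the stress path crosses the preconsolidation pressure — recompression up to σ'_p, then virgin compression beyond:
S_c = H/(1+e₀)·[C_r·log₁₀(σ'_p/σ'_0) + C_c·log₁₀(σ'_f/σ'_p)]
    = 6.6/2.28 × [0.049×log₁₀(164/155) + 0.16×log₁₀(168.56/164)]
    = 2.8947 × [0.0012011 + 0.0019057] = 0.008993 m

S_c ≈ 8.99 mm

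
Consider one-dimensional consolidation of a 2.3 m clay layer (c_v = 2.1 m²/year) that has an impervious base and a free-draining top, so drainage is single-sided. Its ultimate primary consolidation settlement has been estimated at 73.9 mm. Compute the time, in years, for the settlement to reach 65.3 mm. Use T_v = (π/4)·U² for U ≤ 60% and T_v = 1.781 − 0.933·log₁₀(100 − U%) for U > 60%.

Drainage path length: H_d = H = 2.3 m (single drainage).
U = S(t)/S_ult = 65.3/73.9 = 0.8836.
U > 60%: T_v = 1.781 − 0.933·log₁₀(100 − 88.363) = 0.78656.
t = T_v·H_d²/c_v = 0.78656×2.3²/2.1 = 1.981 years.

t ≈ 1.98 years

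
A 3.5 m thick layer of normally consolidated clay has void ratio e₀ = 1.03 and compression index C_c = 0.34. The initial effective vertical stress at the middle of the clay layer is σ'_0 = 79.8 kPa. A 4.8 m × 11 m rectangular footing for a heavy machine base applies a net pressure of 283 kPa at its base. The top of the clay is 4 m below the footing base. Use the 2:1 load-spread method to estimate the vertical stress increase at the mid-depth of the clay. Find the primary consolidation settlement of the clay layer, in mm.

S_c ≈ 184 mm

Mid-depth of clay below the footing base: z = 4 + 3.5/2 = 5.75 m.
Stress increase at mid-clay by the 2:1 spreading method:
Δσ = qBL/((B+z)(L+z)) = 283×4.8×11/((4.8+5.75)(11+5.75)) = 84.558 kPa
Final effective stress: σ'_f = σ'_0 + Δσ = 79.8 + 84.558 = 164.36 kPa.
Normally consolidated clay, so the full stress increment lies on the virgin compression line:
S_c = C_c·H/(1+e₀)·log₁₀(σ'_f/σ'_0) = 0.34×3.5/(1+1.03)×log₁₀(164.36/79.8)
    = 0.58621 × 0.31379 = 0.1839 m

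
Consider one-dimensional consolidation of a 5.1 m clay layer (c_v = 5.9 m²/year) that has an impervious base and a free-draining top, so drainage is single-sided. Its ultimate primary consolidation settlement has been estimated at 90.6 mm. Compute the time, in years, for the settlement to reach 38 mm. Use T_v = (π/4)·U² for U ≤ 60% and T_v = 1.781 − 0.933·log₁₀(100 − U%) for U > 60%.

t ≈ 0.609 years

Drainage path length: H_d = H = 5.1 m (single drainage).
U = S(t)/S_ult = 38/90.6 = 0.4194.
U ≤ 60%: T_v = (π/4)·U² = (π/4)×0.41943² = 0.13817.
t = T_v·H_d²/c_v = 0.13817×5.1²/5.9 = 0.6091 years.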